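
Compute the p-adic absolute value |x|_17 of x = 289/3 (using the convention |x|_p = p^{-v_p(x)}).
|289/3|_17 = 1/289

Step 1 — compute v_17(x) by factoring powers of 17 out of the numerator and denominator: v_17(289/3) = 2. Step 2 — apply |x|_p = p^{-v_p(x)} = 17^{-2} = 1/289.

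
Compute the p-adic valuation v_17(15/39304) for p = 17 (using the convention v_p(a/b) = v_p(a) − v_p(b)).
v_17(15/39304) = -3

Factor powers of 17 from the numerator and denominator of the reduced fraction: 15 = 17^0 · 15 and 39304 = 17^3 · 8. Apply v_p(a/b) = v_p(a) − v_p(b): v_17(15/39304) = 0 − 3 = -3.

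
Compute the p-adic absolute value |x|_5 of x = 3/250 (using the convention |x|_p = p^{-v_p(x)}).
|3/250|_5 = 125

Step 1 — compute v_5(x) by factoring powers of 5 out of the numerator and denominator: v_5(3/250) = -3. Step 2 — apply |x|_p = p^{-v_p(x)} = 5^{3} = 125.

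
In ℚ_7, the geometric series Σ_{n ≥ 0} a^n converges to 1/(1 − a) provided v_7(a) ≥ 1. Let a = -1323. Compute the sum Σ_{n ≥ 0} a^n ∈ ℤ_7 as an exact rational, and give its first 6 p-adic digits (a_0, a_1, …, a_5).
Σ a^n = 1/(1 − a) = 1/1324;  first 6 digits = (1, 0, 1, 3, 0, 6)

v_7(a) = 2 ≥ 1, so the series converges in ℤ_7 to 1/(1 − a) = 1/(1 − (-1323)) = 1/1324. Expand this rational in ℤ_7: compute digits iteratively via d_i = x_i mod 7, x_{i+1} = (x_i − d_i)/7. The first 6 digits are (1, 0, 1, 3, 0, 6).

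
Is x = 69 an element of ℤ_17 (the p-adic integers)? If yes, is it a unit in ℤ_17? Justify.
x ∈ ℤ_17^× (unit); v_17(x) = 0

ℤ_17 = {x ∈ ℚ_17 : v_17(x) ≥ 0} and ℤ_17^× = {x ∈ ℤ_17 : v_17(x) = 0}. Here v_17(69) = v_17(num) − v_17(den) = 0; compare against these criteria.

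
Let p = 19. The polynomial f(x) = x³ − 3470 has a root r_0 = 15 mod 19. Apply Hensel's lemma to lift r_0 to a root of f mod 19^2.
r_1 = 205 (mod 361)

Hensel: r_{i+1} = r_i − f(r_i)/f′(r_i) mod 19^{i+2}, where f′(x) = 3x². Iterate:
  r_0 = 15 (mod 19)
  r_1 = 205 (mod 361)
Final: r = 205 with f(r) ≡ 0 mod 19^2.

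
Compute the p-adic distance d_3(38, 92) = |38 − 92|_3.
d_3(38, 92) = 1/27

Step 1 — x − y = 38 − 92 = -54. Step 2 — v_3(-54) = 3 (factor: -54 = −(3^3 · 2); the sign does not affect v_p). Step 3 — |x − y|_3 = 3^{-3} = 1/27.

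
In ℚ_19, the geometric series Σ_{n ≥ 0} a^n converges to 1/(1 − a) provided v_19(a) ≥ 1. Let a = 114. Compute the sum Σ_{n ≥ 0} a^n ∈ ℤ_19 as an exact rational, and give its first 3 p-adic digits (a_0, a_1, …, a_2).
Σ a^n = 1/(1 − a) = -1/113;  first 3 digits = (1, 6, 17)

v_19(a) = 1 ≥ 1, so the series converges in ℤ_19 to 1/(1 − a) = 1/(1 − 114) = -1/113. Expand this rational in ℤ_19: compute digits iteratively via d_i = x_i mod 19, x_{i+1} = (x_i − d_i)/19. The first 3 digits are (1, 6, 17).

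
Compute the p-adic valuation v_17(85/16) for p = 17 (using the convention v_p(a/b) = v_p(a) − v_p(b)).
v_17(85/16) = 1

Factor powers of 17 from the numerator and denominator of the reduced fraction: 85 = 17^1 · 5 and 16 = 17^0 · 16. Apply v_p(a/b) = v_p(a) − v_p(b): v_17(85/16) = 1 − 0 = 1.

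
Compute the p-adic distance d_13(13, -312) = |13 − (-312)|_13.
d_13(13, -312) = 1/13

Step 1 — x − y = 13 − (-312) = 325. Step 2 — v_13(325) = 1 (factor: 325 = (13^1 · 25); the sign does not affect v_p). Step 3 — |x − y|_13 = 13^{-1} = 1/13.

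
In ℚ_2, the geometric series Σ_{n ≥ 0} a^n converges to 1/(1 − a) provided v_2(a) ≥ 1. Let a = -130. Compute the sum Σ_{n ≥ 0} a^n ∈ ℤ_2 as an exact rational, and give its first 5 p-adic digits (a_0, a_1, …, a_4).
Σ a^n = 1/(1 − a) = 1/131;  first 5 digits = (1, 1, 0, 1, 0)

v_2(a) = 1 ≥ 1, so the series converges in ℤ_2 to 1/(1 − a) = 1/(1 − (-130)) = 1/131. Expand this rational in ℤ_2: compute digits iteratively via d_i = x_i mod 2, x_{i+1} = (x_i − d_i)/2. The first 5 digits are (1, 1, 0, 1, 0).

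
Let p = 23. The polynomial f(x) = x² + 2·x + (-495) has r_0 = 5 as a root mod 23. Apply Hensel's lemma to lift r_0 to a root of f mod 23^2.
r_1 = 396 (mod 529)

Hensel: r_{i+1} = r_i − f(r_i)·(f′(r_i))^{-1} mod 23^{i+2}, f′(x) = 2x + 2. Iterate:
  r_0 = 5 (mod 23)
  r_1 = 396 (mod 529)
Final: r = 396 satisfies f(r) ≡ 0 mod 23^2.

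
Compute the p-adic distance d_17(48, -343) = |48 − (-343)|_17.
d_17(48, -343) = 1/17

Step 1 — x − y = 48 − (-343) = 391. Step 2 — v_17(391) = 1 (factor: 391 = (17^1 · 23); the sign does not affect v_p). Step 3 — |x − y|_17 = 17^{-1} = 1/17.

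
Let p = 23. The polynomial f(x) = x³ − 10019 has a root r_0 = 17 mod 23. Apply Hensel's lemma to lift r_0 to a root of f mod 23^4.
r_3 = 184362 (mod 279841)

Hensel: r_{i+1} = r_i − f(r_i)/f′(r_i) mod 23^{i+2}, where f′(x) = 3x². Iterate:
  r_0 = 17 (mod 23)
  r_1 = 270 (mod 529)
  r_2 = 1857 (mod 12167)
  r_3 = 184362 (mod 279841)
Final: r = 184362 with f(r) ≡ 0 mod 23^4.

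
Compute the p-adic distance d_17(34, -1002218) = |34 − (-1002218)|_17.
d_17(34, -1002218) = 1/83521

Step 1 — x − y = 34 − (-1002218) = 1002252. Step 2 — v_17(1002252) = 4 (factor: 1002252 = (17^4 · 12); the sign does not affect v_p). Step 3 — |x − y|_17 = 17^{-4} = 1/83521.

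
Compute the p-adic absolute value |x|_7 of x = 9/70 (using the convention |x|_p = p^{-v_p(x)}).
|9/70|_7 = 7

Step 1 — compute v_7(x) by factoring powers of 7 out of the numerator and denominator: v_7(9/70) = -1. Step 2 — apply |x|_p = p^{-v_p(x)} = 7^{1} = 7.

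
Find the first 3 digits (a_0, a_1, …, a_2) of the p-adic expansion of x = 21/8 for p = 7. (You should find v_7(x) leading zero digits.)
(a_0, …, a_2) = (0, 3, 4)

v_7(21/8) = 1, so a_0 = ... = a_0 = 0. Factor out: x = 7^1 · u with u = 3/8 a unit in ℤ_7. Expand u iteratively via a_{v+i} = u_i mod 7, u_{i+1} = (u_i − a_{v+i})/7:
  u_0 = 3/8;  a_1 = 3;  u_1 = (u_0 − 3)/7 = -3/8
  u_1 = -3/8;  a_2 = 4;  u_2 = (u_1 − 4)/7 = -5/8
Digits: (0, 3, 4).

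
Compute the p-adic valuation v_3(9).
v_3(9) = 2

v_3(n) is the largest exponent k such that 3^k divides n. Factor out: 9 = 3^2 · 1. (Sign doesn't affect v_p.) So v_3(9) = 2.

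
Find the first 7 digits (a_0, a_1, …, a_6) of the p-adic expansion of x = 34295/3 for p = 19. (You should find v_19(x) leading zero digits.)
(a_0, …, a_6) = (0, 0, 0, 8, 6, 6, 6)

v_19(34295/3) = 3, so a_0 = ... = a_2 = 0. Factor out: x = 19^3 · u with u = 5/3 a unit in ℤ_19. Expand u iteratively via a_{v+i} = u_i mod 19, u_{i+1} = (u_i − a_{v+i})/19:
  u_0 = 5/3;  a_3 = 8;  u_1 = (u_0 − 8)/19 = -1/3
  u_1 = -1/3;  a_4 = 6;  u_2 = (u_1 − 6)/19 = -1/3
  u_2 = -1/3;  a_5 = 6;  u_3 = (u_2 − 6)/19 = -1/3
  u_3 = -1/3;  a_6 = 6;  u_4 = (u_3 − 6)/19 = -1/3
Digits: (0, 0, 0, 8, 6, 6, 6).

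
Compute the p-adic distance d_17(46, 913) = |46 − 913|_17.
d_17(46, 913) = 1/289

Step 1 — x − y = 46 − 913 = -867. Step 2 — v_17(-867) = 2 (factor: -867 = −(17^2 · 3); the sign does not affect v_p). Step 3 — |x − y|_17 = 17^{-2} = 1/289.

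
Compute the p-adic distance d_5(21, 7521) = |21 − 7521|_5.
d_5(21, 7521) = 1/625

Step 1 — x − y = 21 − 7521 = -7500. Step 2 — v_5(-7500) = 4 (factor: -7500 = −(5^4 · 12); the sign does not affect v_p). Step 3 — |x − y|_5 = 5^{-4} = 1/625.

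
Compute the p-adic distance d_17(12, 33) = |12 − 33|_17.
d_17(12, 33) = 1

Step 1 — x − y = 12 − 33 = -21. Step 2 — v_17(-21) = 0 (factor: -21 = −(17^0 · 21); the sign does not affect v_p). Step 3 — |x − y|_17 = 17^{0} = 1.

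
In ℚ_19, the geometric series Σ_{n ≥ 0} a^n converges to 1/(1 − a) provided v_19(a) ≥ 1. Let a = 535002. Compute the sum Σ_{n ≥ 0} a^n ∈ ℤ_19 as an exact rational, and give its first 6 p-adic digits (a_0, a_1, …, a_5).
Σ a^n = 1/(1 − a) = -1/535001;  first 6 digits = (1, 0, 0, 2, 4, 0)

v_19(a) = 3 ≥ 1, so the series converges in ℤ_19 to 1/(1 − a) = 1/(1 − 535002) = -1/535001. Expand this rational in ℤ_19: compute digits iteratively via d_i = x_i mod 19, x_{i+1} = (x_i − d_i)/19. The first 6 digits are (1, 0, 0, 2, 4, 0).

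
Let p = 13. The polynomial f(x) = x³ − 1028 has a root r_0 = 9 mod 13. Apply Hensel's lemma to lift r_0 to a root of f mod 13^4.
r_3 = 9863 (mod 28561)

Hensel: r_{i+1} = r_i − f(r_i)/f′(r_i) mod 13^{i+2}, where f′(x) = 3x². Iterate:
  r_0 = 9 (mod 13)
  r_1 = 61 (mod 169)
  r_2 = 1075 (mod 2197)
  r_3 = 9863 (mod 28561)
Final: r = 9863 with f(r) ≡ 0 mod 13^4.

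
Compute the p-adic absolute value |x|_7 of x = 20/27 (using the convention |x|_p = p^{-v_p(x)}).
|20/27|_7 = 1

Step 1 — compute v_7(x) by factoring powers of 7 out of the numerator and denominator: v_7(20/27) = 0. Step 2 — apply |x|_p = p^{-v_p(x)} = 7^{0} = 1.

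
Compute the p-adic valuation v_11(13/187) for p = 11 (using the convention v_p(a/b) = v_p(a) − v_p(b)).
v_11(13/187) = -1

Factor powers of 11 from the numerator and denominator of the reduced fraction: 13 = 11^0 · 13 and 187 = 11^1 · 17. Apply v_p(a/b) = v_p(a) − v_p(b): v_11(13/187) = 0 − 1 = -1.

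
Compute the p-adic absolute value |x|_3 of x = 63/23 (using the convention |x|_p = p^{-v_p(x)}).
|63/23|_3 = 1/9

Step 1 — compute v_3(x) by factoring powers of 3 out of the numerator and denominator: v_3(63/23) = 2. Step 2 — apply |x|_p = p^{-v_p(x)} = 3^{-2} = 1/9.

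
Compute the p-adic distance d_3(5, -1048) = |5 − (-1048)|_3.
d_3(5, -1048) = 1/81

Step 1 — x − y = 5 − (-1048) = 1053. Step 2 — v_3(1053) = 4 (factor: 1053 = (3^4 · 13); the sign does not affect v_p). Step 3 — |x − y|_3 = 3^{-4} = 1/81.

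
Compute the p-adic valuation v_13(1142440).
v_13(1142440) = 4

v_13(n) is the largest exponent k such that 13^k divides n. Factor out: 1142440 = 13^4 · 40. (Sign doesn't affect v_p.) So v_13(1142440) = 4.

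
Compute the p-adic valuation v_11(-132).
v_11(-132) = 1

v_11(n) is the largest exponent k such that 11^k divides n. Factor out: -132 = -11^1 · 12. (Sign doesn't affect v_p.) So v_11(-132) = 1.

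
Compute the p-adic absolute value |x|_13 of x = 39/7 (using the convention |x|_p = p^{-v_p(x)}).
|39/7|_13 = 1/13

Step 1 — compute v_13(x) by factoring powers of 13 out of the numerator and denominator: v_13(39/7) = 1. Step 2 — apply |x|_p = p^{-v_p(x)} = 13^{-1} = 1/13.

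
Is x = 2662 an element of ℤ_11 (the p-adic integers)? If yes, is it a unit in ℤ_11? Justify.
x ∈ ℤ_11 but not a unit; v_11(x) = 3 > 0

ℤ_11 = {x ∈ ℚ_11 : v_11(x) ≥ 0} and ℤ_11^× = {x ∈ ℤ_11 : v_11(x) = 0}. Here v_11(2662) = v_11(num) − v_11(den) = 3; compare against these criteria.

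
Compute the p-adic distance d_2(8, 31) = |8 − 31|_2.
d_2(8, 31) = 1

Step 1 — x − y = 8 − 31 = -23. Step 2 — v_2(-23) = 0 (factor: -23 = −(2^0 · 23); the sign does not affect v_p). Step 3 — |x − y|_2 = 2^{0} = 1.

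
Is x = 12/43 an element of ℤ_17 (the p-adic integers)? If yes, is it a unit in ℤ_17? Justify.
x ∈ ℤ_17^× (unit); v_17(x) = 0

ℤ_17 = {x ∈ ℚ_17 : v_17(x) ≥ 0} and ℤ_17^× = {x ∈ ℤ_17 : v_17(x) = 0}. Here v_17(12/43) = v_17(num) − v_17(den) = 0; compare against these criteria.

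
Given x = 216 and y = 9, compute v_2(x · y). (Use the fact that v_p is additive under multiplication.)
v_2(1944) = 3

v_p(x) = 3 (factor: 216 = 2^3 · 27); v_p(y) = 0 (factor: 9 = 2^0 · 9). Additivity: v_p(xy) = v_p(x) + v_p(y) = 3 + 0 = 3. (Direct check: xy = 1944 = 2^3 · (243).)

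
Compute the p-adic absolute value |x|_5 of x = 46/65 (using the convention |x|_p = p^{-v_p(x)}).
|46/65|_5 = 5

Step 1 — compute v_5(x) by factoring powers of 5 out of the numerator and denominator: v_5(46/65) = -1. Step 2 — apply |x|_p = p^{-v_p(x)} = 5^{1} = 5.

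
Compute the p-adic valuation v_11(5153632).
v_11(5153632) = 5

v_11(n) is the largest exponent k such that 11^k divides n. Factor out: 5153632 = 11^5 · 32. (Sign doesn't affect v_p.) So v_11(5153632) = 5.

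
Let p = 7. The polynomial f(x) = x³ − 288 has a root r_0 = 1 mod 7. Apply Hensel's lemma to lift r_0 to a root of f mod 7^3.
r_2 = 15 (mod 343)

Hensel: r_{i+1} = r_i − f(r_i)/f′(r_i) mod 7^{i+2}, where f′(x) = 3x². Iterate:
  r_0 = 1 (mod 7)
  r_1 = 15 (mod 49)
  r_2 = 15 (mod 343)
Final: r = 15 with f(r) ≡ 0 mod 7^3.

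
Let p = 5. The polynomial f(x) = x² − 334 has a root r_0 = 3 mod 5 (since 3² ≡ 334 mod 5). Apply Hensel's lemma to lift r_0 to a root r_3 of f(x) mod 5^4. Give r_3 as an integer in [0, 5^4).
r_3 = 578 (mod 625)

Hensel's recurrence: r_{i+1} = r_i − f(r_i)·(f′(r_i))^{-1} mod 5^{i+2}, with f′(x) = 2x. Iterate:
  r_0 = 3 (mod 5)
  r_1 = 3 (mod 25)
  r_2 = 78 (mod 125)
  r_3 = 578 (mod 625)
Final: r_3 = 578, and one checks f(r_3) ≡ 0 mod 5^4.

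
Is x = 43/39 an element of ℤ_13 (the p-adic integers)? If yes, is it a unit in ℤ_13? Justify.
x ∉ ℤ_13 (v_13(x) = -1 < 0)

ℤ_13 = {x ∈ ℚ_13 : v_13(x) ≥ 0} and ℤ_13^× = {x ∈ ℤ_13 : v_13(x) = 0}. Here v_13(43/39) = v_13(num) − v_13(den) = -1; compare against these criteria.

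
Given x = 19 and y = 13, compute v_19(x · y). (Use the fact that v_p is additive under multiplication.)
v_19(247) = 1

v_p(x) = 1 (factor: 19 = 19^1 · 1); v_p(y) = 0 (factor: 13 = 19^0 · 13). Additivity: v_p(xy) = v_p(x) + v_p(y) = 1 + 0 = 1. (Direct check: xy = 247 = 19^1 · (13).)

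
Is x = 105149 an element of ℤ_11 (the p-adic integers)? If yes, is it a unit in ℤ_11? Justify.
x ∈ ℤ_11 but not a unit; v_11(x) = 3 > 0

ℤ_11 = {x ∈ ℚ_11 : v_11(x) ≥ 0} and ℤ_11^× = {x ∈ ℤ_11 : v_11(x) = 0}. Here v_11(105149) = v_11(num) − v_11(den) = 3; compare against these criteria.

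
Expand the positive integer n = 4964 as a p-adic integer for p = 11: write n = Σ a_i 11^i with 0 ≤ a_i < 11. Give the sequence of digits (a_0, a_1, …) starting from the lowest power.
(a_0, a_1, …) = (3, 0, 8, 3)

Repeated division by 11 gives the digits low-to-high: 4964 = 3 + 8·11^2 + 3·11^3. Digit sequence: (3, 0, 8, 3).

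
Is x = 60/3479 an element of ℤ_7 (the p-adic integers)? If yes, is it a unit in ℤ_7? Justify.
x ∉ ℤ_7 (v_7(x) = -2 < 0)

ℤ_7 = {x ∈ ℚ_7 : v_7(x) ≥ 0} and ℤ_7^× = {x ∈ ℤ_7 : v_7(x) = 0}. Here v_7(60/3479) = v_7(num) − v_7(den) = -2; compare against these criteria.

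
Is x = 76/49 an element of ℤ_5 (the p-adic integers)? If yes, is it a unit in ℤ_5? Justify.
x ∈ ℤ_5^× (unit); v_5(x) = 0

ℤ_5 = {x ∈ ℚ_5 : v_5(x) ≥ 0} and ℤ_5^× = {x ∈ ℤ_5 : v_5(x) = 0}. Here v_5(76/49) = v_5(num) − v_5(den) = 0; compare against these criteria.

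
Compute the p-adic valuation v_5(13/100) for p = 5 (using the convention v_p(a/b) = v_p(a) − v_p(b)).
v_5(13/100) = -2

Factor powers of 5 from the numerator and denominator of the reduced fraction: 13 = 5^0 · 13 and 100 = 5^2 · 4. Apply v_p(a/b) = v_p(a) − v_p(b): v_5(13/100) = 0 − 2 = -2.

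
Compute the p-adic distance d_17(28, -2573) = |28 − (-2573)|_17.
d_17(28, -2573) = 1/289

Step 1 — x − y = 28 − (-2573) = 2601. Step 2 — v_17(2601) = 2 (factor: 2601 = (17^2 · 9); the sign does not affect v_p). Step 3 — |x − y|_17 = 17^{-2} = 1/289.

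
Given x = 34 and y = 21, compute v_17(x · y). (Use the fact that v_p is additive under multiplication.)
v_17(714) = 1

v_p(x) = 1 (factor: 34 = 17^1 · 2); v_p(y) = 0 (factor: 21 = 17^0 · 21). Additivity: v_p(xy) = v_p(x) + v_p(y) = 1 + 0 = 1. (Direct check: xy = 714 = 17^1 · (42).)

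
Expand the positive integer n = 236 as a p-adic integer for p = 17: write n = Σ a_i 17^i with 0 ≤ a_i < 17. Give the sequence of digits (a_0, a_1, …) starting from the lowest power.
(a_0, a_1, …) = (15, 13)

Repeated division by 17 gives the digits low-to-high: 236 = 15 + 13·17^1. Digit sequence: (15, 13).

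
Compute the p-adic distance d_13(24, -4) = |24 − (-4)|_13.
d_13(24, -4) = 1

Step 1 — x − y = 24 − (-4) = 28. Step 2 — v_13(28) = 0 (factor: 28 = (13^0 · 28); the sign does not affect v_p). Step 3 — |x − y|_13 = 13^{0} = 1.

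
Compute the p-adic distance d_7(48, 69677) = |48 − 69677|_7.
d_7(48, 69677) = 1/2401

Step 1 — x − y = 48 − 69677 = -69629. Step 2 — v_7(-69629) = 4 (factor: -69629 = −(7^4 · 29); the sign does not affect v_p). Step 3 — |x − y|_7 = 7^{-4} = 1/2401.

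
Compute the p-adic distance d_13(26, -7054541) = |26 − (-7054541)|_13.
d_13(26, -7054541) = 1/371293

Step 1 — x − y = 26 − (-7054541) = 7054567. Step 2 — v_13(7054567) = 5 (factor: 7054567 = (13^5 · 19); the sign does not affect v_p). Step 3 — |x − y|_13 = 13^{-5} = 1/371293.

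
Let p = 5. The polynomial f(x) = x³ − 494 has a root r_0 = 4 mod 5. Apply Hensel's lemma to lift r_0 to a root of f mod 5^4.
r_3 = 514 (mod 625)

Hensel: r_{i+1} = r_i − f(r_i)/f′(r_i) mod 5^{i+2}, where f′(x) = 3x². Iterate:
  r_0 = 4 (mod 5)
  r_1 = 14 (mod 25)
  r_2 = 14 (mod 125)
  r_3 = 514 (mod 625)
Final: r = 514 with f(r) ≡ 0 mod 5^4.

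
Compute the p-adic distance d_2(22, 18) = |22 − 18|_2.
d_2(22, 18) = 1/4

Step 1 — x − y = 22 − 18 = 4. Step 2 — v_2(4) = 2 (factor: 4 = (2^2 · 1); the sign does not affect v_p). Step 3 — |x − y|_2 = 2^{-2} = 1/4.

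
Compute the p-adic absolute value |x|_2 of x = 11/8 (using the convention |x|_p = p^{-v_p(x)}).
|11/8|_2 = 8

Step 1 — compute v_2(x) by factoring powers of 2 out of the numerator and denominator: v_2(11/8) = -3. Step 2 — apply |x|_p = p^{-v_p(x)} = 2^{3} = 8.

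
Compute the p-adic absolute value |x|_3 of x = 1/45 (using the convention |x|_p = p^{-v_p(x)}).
|1/45|_3 = 9

Step 1 — compute v_3(x) by factoring powers of 3 out of the numerator and denominator: v_3(1/45) = -2. Step 2 — apply |x|_p = p^{-v_p(x)} = 3^{2} = 9.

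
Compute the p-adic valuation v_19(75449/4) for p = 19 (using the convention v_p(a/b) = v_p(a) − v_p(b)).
v_19(75449/4) = 3

Factor powers of 19 from the numerator and denominator of the reduced fraction: 75449 = 19^3 · 11 and 4 = 19^0 · 4. Apply v_p(a/b) = v_p(a) − v_p(b): v_19(75449/4) = 3 − 0 = 3.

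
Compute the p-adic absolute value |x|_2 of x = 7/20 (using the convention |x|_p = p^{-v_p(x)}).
|7/20|_2 = 4

Step 1 — compute v_2(x) by factoring powers of 2 out of the numerator and denominator: v_2(7/20) = -2. Step 2 — apply |x|_p = p^{-v_p(x)} = 2^{2} = 4.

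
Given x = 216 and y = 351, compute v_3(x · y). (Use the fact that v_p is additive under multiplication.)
v_3(75816) = 6

v_p(x) = 3 (factor: 216 = 3^3 · 8); v_p(y) = 3 (factor: 351 = 3^3 · 13). Additivity: v_p(xy) = v_p(x) + v_p(y) = 3 + 3 = 6. (Direct check: xy = 75816 = 3^6 · (104).)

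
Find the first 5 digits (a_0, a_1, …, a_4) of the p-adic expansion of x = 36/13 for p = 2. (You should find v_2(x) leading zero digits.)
(a_0, …, a_4) = (0, 0, 1, 0, 1)

v_2(36/13) = 2, so a_0 = ... = a_1 = 0. Factor out: x = 2^2 · u with u = 9/13 a unit in ℤ_2. Expand u iteratively via a_{v+i} = u_i mod 2, u_{i+1} = (u_i − a_{v+i})/2:
  u_0 = 9/13;  a_2 = 1;  u_1 = (u_0 − 1)/2 = -2/13
  u_1 = -2/13;  a_3 = 0;  u_2 = (u_1 − 0)/2 = -1/13
  u_2 = -1/13;  a_4 = 1;  u_3 = (u_2 − 1)/2 = -7/13
Digits: (0, 0, 1, 0, 1).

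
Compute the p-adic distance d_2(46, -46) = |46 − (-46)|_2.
d_2(46, -46) = 1/4

Step 1 — x − y = 46 − (-46) = 92. Step 2 — v_2(92) = 2 (factor: 92 = (2^2 · 23); the sign does not affect v_p). Step 3 — |x − y|_2 = 2^{-2} = 1/4.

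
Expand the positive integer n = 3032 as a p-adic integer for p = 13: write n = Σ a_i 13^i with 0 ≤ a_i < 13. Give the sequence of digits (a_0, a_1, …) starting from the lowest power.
(a_0, a_1, …) = (3, 12, 4, 1)

Repeated division by 13 gives the digits low-to-high: 3032 = 3 + 12·13^1 + 4·13^2 + 1·13^3. Digit sequence: (3, 12, 4, 1).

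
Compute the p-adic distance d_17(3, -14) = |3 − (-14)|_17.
d_17(3, -14) = 1/17

Step 1 — x − y = 3 − (-14) = 17. Step 2 — v_17(17) = 1 (factor: 17 = (17^1 · 1); the sign does not affect v_p). Step 3 — |x − y|_17 = 17^{-1} = 1/17.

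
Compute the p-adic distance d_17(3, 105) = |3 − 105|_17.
d_17(3, 105) = 1/17

Step 1 — x − y = 3 − 105 = -102. Step 2 — v_17(-102) = 1 (factor: -102 = −(17^1 · 6); the sign does not affect v_p). Step 3 — |x − y|_17 = 17^{-1} = 1/17.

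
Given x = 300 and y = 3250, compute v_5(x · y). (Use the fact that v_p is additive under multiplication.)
v_5(975000) = 5

v_p(x) = 2 (factor: 300 = 5^2 · 12); v_p(y) = 3 (factor: 3250 = 5^3 · 26). Additivity: v_p(xy) = v_p(x) + v_p(y) = 2 + 3 = 5. (Direct check: xy = 975000 = 5^5 · (312).)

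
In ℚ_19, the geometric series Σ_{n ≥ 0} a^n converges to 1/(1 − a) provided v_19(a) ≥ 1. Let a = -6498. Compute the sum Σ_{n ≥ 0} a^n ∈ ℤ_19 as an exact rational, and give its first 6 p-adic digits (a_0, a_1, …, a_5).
Σ a^n = 1/(1 − a) = 1/6499;  first 6 digits = (1, 0, 1, 18, 0, 17)

v_19(a) = 2 ≥ 1, so the series converges in ℤ_19 to 1/(1 − a) = 1/(1 − (-6498)) = 1/6499. Expand this rational in ℤ_19: compute digits iteratively via d_i = x_i mod 19, x_{i+1} = (x_i − d_i)/19. The first 6 digits are (1, 0, 1, 18, 0, 17).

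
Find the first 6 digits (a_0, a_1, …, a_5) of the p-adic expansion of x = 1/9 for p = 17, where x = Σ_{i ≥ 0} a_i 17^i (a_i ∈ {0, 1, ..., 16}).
(a_0, …, a_5) = (2, 15, 1, 15, 1, 15)

v_17(1/9) = 0 (numerator and denominator both coprime to 17), so x ∈ ℤ_17^×. Compute digits iteratively via a_i = x_i mod 17, x_{i+1} = (x_i − a_i)/17, with x_0 = x:
  x_0 = 1/9;  a_0 = 2;  x_1 = (x_0 − 2)/17 = -1/9
  x_1 = -1/9;  a_1 = 15;  x_2 = (x_1 − 15)/17 = -8/9
  x_2 = -8/9;  a_2 = 1;  x_3 = (x_2 − 1)/17 = -1/9
  x_3 = -1/9;  a_3 = 15;  x_4 = (x_3 − 15)/17 = -8/9
  x_4 = -8/9;  a_4 = 1;  x_5 = (x_4 − 1)/17 = -1/9
  x_5 = -1/9;  a_5 = 15;  x_6 = (x_5 − 15)/17 = -8/9
Digits: (2, 15, 1, 15, 1, 15).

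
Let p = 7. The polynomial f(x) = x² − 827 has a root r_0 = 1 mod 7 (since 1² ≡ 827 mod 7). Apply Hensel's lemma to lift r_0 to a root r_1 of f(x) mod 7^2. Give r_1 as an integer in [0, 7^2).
r_1 = 22 (mod 49)

Hensel's recurrence: r_{i+1} = r_i − f(r_i)·(f′(r_i))^{-1} mod 7^{i+2}, with f′(x) = 2x. Iterate:
  r_0 = 1 (mod 7)
  r_1 = 22 (mod 49)
Final: r_1 = 22, and one checks f(r_1) ≡ 0 mod 7^2.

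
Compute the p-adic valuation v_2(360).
v_2(360) = 3

v_2(n) is the largest exponent k such that 2^k divides n. Factor out: 360 = 2^3 · 45. (Sign doesn't affect v_p.) So v_2(360) = 3.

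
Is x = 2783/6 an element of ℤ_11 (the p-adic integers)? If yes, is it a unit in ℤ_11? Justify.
x ∈ ℤ_11 but not a unit; v_11(x) = 2 > 0

ℤ_11 = {x ∈ ℚ_11 : v_11(x) ≥ 0} and ℤ_11^× = {x ∈ ℤ_11 : v_11(x) = 0}. Here v_11(2783/6) = v_11(num) − v_11(den) = 2; compare against these criteria.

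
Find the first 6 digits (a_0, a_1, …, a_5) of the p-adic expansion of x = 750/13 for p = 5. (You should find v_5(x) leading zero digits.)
(a_0, …, a_5) = (0, 0, 0, 2, 2, 3)

v_5(750/13) = 3, so a_0 = ... = a_2 = 0. Factor out: x = 5^3 · u with u = 6/13 a unit in ℤ_5. Expand u iteratively via a_{v+i} = u_i mod 5, u_{i+1} = (u_i − a_{v+i})/5:
  u_0 = 6/13;  a_3 = 2;  u_1 = (u_0 − 2)/5 = -4/13
  u_1 = -4/13;  a_4 = 2;  u_2 = (u_1 − 2)/5 = -6/13
  u_2 = -6/13;  a_5 = 3;  u_3 = (u_2 − 3)/5 = -9/13
Digits: (0, 0, 0, 2, 2, 3).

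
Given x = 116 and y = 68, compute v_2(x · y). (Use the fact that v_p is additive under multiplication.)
v_2(7888) = 4

v_p(x) = 2 (factor: 116 = 2^2 · 29); v_p(y) = 2 (factor: 68 = 2^2 · 17). Additivity: v_p(xy) = v_p(x) + v_p(y) = 2 + 2 = 4. (Direct check: xy = 7888 = 2^4 · (493).)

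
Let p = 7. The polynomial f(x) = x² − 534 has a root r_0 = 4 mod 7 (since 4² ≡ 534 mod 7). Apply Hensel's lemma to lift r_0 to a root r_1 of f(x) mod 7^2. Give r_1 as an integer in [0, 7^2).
r_1 = 32 (mod 49)

Hensel's recurrence: r_{i+1} = r_i − f(r_i)·(f′(r_i))^{-1} mod 7^{i+2}, with f′(x) = 2x. Iterate:
  r_0 = 4 (mod 7)
  r_1 = 32 (mod 49)
Final: r_1 = 32, and one checks f(r_1) ≡ 0 mod 7^2.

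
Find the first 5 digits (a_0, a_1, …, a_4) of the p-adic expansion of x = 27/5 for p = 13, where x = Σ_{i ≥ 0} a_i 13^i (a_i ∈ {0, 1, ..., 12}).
(a_0, …, a_4) = (8, 5, 10, 7, 2)

v_13(27/5) = 0 (numerator and denominator both coprime to 13), so x ∈ ℤ_13^×. Compute digits iteratively via a_i = x_i mod 13, x_{i+1} = (x_i − a_i)/13, with x_0 = x:
  x_0 = 27/5;  a_0 = 8;  x_1 = (x_0 − 8)/13 = -1/5
  x_1 = -1/5;  a_1 = 5;  x_2 = (x_1 − 5)/13 = -2/5
  x_2 = -2/5;  a_2 = 10;  x_3 = (x_2 − 10)/13 = -4/5
  x_3 = -4/5;  a_3 = 7;  x_4 = (x_3 − 7)/13 = -3/5
  x_4 = -3/5;  a_4 = 2;  x_5 = (x_4 − 2)/13 = -1/5
Digits: (8, 5, 10, 7, 2).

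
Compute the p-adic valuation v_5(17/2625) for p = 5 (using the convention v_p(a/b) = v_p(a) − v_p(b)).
v_5(17/2625) = -3

Factor powers of 5 from the numerator and denominator of the reduced fraction: 17 = 5^0 · 17 and 2625 = 5^3 · 21. Apply v_p(a/b) = v_p(a) − v_p(b): v_5(17/2625) = 0 − 3 = -3.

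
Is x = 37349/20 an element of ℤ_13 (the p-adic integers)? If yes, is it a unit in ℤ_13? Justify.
x ∈ ℤ_13 but not a unit; v_13(x) = 3 > 0

ℤ_13 = {x ∈ ℚ_13 : v_13(x) ≥ 0} and ℤ_13^× = {x ∈ ℤ_13 : v_13(x) = 0}. Here v_13(37349/20) = v_13(num) − v_13(den) = 3; compare against these criteria.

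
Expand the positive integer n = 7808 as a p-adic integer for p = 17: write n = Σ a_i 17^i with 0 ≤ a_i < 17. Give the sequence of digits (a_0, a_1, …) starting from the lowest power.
(a_0, a_1, …) = (5, 0, 10, 1)

Repeated division by 17 gives the digits low-to-high: 7808 = 5 + 10·17^2 + 1·17^3. Digit sequence: (5, 0, 10, 1).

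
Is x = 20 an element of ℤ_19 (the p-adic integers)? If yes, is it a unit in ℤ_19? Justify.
x ∈ ℤ_19^× (unit); v_19(x) = 0

ℤ_19 = {x ∈ ℚ_19 : v_19(x) ≥ 0} and ℤ_19^× = {x ∈ ℤ_19 : v_19(x) = 0}. Here v_19(20) = v_19(num) − v_19(den) = 0; compare against these criteria.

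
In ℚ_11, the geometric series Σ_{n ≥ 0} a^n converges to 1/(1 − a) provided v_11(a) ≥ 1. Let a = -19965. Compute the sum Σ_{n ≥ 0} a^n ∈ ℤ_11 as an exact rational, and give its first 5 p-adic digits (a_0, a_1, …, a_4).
Σ a^n = 1/(1 − a) = 1/19966;  first 5 digits = (1, 0, 0, 7, 9)

v_11(a) = 3 ≥ 1, so the series converges in ℤ_11 to 1/(1 − a) = 1/(1 − (-19965)) = 1/19966. Expand this rational in ℤ_11: compute digits iteratively via d_i = x_i mod 11, x_{i+1} = (x_i − d_i)/11. The first 5 digits are (1, 0, 0, 7, 9).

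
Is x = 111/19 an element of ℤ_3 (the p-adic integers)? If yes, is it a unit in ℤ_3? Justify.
x ∈ ℤ_3 but not a unit; v_3(x) = 1 > 0

ℤ_3 = {x ∈ ℚ_3 : v_3(x) ≥ 0} and ℤ_3^× = {x ∈ ℤ_3 : v_3(x) = 0}. Here v_3(111/19) = v_3(num) − v_3(den) = 1; compare against these criteria.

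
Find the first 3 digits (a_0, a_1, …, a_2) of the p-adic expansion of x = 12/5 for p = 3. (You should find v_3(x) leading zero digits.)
(a_0, …, a_2) = (0, 2, 2)

v_3(12/5) = 1, so a_0 = ... = a_0 = 0. Factor out: x = 3^1 · u with u = 4/5 a unit in ℤ_3. Expand u iteratively via a_{v+i} = u_i mod 3, u_{i+1} = (u_i − a_{v+i})/3:
  u_0 = 4/5;  a_1 = 2;  u_1 = (u_0 − 2)/3 = -2/5
  u_1 = -2/5;  a_2 = 2;  u_2 = (u_1 − 2)/3 = -4/5
Digits: (0, 2, 2).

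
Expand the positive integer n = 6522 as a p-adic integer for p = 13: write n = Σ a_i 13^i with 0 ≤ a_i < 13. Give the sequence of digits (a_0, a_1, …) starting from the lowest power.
(a_0, a_1, …) = (9, 7, 12, 2)

Repeated division by 13 gives the digits low-to-high: 6522 = 9 + 7·13^1 + 12·13^2 + 2·13^3. Digit sequence: (9, 7, 12, 2).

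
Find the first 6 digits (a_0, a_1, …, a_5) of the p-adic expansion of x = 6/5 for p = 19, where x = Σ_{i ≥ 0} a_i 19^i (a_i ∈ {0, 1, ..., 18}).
(a_0, …, a_5) = (5, 15, 3, 15, 3, 15)

v_19(6/5) = 0 (numerator and denominator both coprime to 19), so x ∈ ℤ_19^×. Compute digits iteratively via a_i = x_i mod 19, x_{i+1} = (x_i − a_i)/19, with x_0 = x:
  x_0 = 6/5;  a_0 = 5;  x_1 = (x_0 − 5)/19 = -1/5
  x_1 = -1/5;  a_1 = 15;  x_2 = (x_1 − 15)/19 = -4/5
  x_2 = -4/5;  a_2 = 3;  x_3 = (x_2 − 3)/19 = -1/5
  x_3 = -1/5;  a_3 = 15;  x_4 = (x_3 − 15)/19 = -4/5
  x_4 = -4/5;  a_4 = 3;  x_5 = (x_4 − 3)/19 = -1/5
  x_5 = -1/5;  a_5 = 15;  x_6 = (x_5 − 15)/19 = -4/5
Digits: (5, 15, 3, 15, 3, 15).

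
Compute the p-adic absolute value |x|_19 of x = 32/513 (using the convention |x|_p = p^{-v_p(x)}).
|32/513|_19 = 19

Step 1 — compute v_19(x) by factoring powers of 19 out of the numerator and denominator: v_19(32/513) = -1. Step 2 — apply |x|_p = p^{-v_p(x)} = 19^{1} = 19.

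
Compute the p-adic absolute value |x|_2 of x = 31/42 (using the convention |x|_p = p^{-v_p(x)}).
|31/42|_2 = 2

Step 1 — compute v_2(x) by factoring powers of 2 out of the numerator and denominator: v_2(31/42) = -1. Step 2 — apply |x|_p = p^{-v_p(x)} = 2^{1} = 2.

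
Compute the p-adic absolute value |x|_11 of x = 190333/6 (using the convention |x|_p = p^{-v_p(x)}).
|190333/6|_11 = 1/14641

Step 1 — compute v_11(x) by factoring powers of 11 out of the numerator and denominator: v_11(190333/6) = 4. Step 2 — apply |x|_p = p^{-v_p(x)} = 11^{-4} = 1/14641.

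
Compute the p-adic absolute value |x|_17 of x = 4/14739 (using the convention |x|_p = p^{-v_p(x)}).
|4/14739|_17 = 4913

Step 1 — compute v_17(x) by factoring powers of 17 out of the numerator and denominator: v_17(4/14739) = -3. Step 2 — apply |x|_p = p^{-v_p(x)} = 17^{3} = 4913.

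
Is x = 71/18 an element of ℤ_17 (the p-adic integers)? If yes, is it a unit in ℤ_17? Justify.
x ∈ ℤ_17^× (unit); v_17(x) = 0

ℤ_17 = {x ∈ ℚ_17 : v_17(x) ≥ 0} and ℤ_17^× = {x ∈ ℤ_17 : v_17(x) = 0}. Here v_17(71/18) = v_17(num) − v_17(den) = 0; compare against these criteria.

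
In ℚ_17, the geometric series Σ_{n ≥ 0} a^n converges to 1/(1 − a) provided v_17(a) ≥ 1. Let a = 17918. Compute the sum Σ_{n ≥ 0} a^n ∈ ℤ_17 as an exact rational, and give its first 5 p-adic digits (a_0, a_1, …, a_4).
Σ a^n = 1/(1 − a) = -1/17917;  first 5 digits = (1, 0, 11, 3, 2)

v_17(a) = 2 ≥ 1, so the series converges in ℤ_17 to 1/(1 − a) = 1/(1 − 17918) = -1/17917. Expand this rational in ℤ_17: compute digits iteratively via d_i = x_i mod 17, x_{i+1} = (x_i − d_i)/17. The first 5 digits are (1, 0, 11, 3, 2).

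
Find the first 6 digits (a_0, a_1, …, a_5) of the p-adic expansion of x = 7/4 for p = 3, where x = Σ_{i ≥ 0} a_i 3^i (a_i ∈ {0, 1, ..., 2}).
(a_0, …, a_5) = (1, 1, 2, 0, 2, 0)

v_3(7/4) = 0 (numerator and denominator both coprime to 3), so x ∈ ℤ_3^×. Compute digits iteratively via a_i = x_i mod 3, x_{i+1} = (x_i − a_i)/3, with x_0 = x:
  x_0 = 7/4;  a_0 = 1;  x_1 = (x_0 − 1)/3 = 1/4
  x_1 = 1/4;  a_1 = 1;  x_2 = (x_1 − 1)/3 = -1/4
  x_2 = -1/4;  a_2 = 2;  x_3 = (x_2 − 2)/3 = -3/4
  x_3 = -3/4;  a_3 = 0;  x_4 = (x_3 − 0)/3 = -1/4
  x_4 = -1/4;  a_4 = 2;  x_5 = (x_4 − 2)/3 = -3/4
  x_5 = -3/4;  a_5 = 0;  x_6 = (x_5 − 0)/3 = -1/4
Digits: (1, 1, 2, 0, 2, 0).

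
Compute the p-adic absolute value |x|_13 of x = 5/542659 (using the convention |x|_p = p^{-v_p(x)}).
|5/542659|_13 = 28561

Step 1 — compute v_13(x) by factoring powers of 13 out of the numerator and denominator: v_13(5/542659) = -4. Step 2 — apply |x|_p = p^{-v_p(x)} = 13^{4} = 28561.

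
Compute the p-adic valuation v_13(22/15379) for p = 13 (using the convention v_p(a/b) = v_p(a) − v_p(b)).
v_13(22/15379) = -3

Factor powers of 13 from the numerator and denominator of the reduced fraction: 22 = 13^0 · 22 and 15379 = 13^3 · 7. Apply v_p(a/b) = v_p(a) − v_p(b): v_13(22/15379) = 0 − 3 = -3.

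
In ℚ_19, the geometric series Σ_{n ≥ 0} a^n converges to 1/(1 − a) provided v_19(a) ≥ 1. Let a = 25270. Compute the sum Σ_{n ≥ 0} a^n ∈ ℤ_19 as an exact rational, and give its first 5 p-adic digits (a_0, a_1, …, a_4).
Σ a^n = 1/(1 − a) = -1/25269;  first 5 digits = (1, 0, 13, 3, 17)

v_19(a) = 2 ≥ 1, so the series converges in ℤ_19 to 1/(1 − a) = 1/(1 − 25270) = -1/25269. Expand this rational in ℤ_19: compute digits iteratively via d_i = x_i mod 19, x_{i+1} = (x_i − d_i)/19. The first 5 digits are (1, 0, 13, 3, 17).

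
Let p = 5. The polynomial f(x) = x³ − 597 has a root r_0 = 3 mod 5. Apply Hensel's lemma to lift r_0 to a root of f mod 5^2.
r_1 = 13 (mod 25)

Hensel: r_{i+1} = r_i − f(r_i)/f′(r_i) mod 5^{i+2}, where f′(x) = 3x². Iterate:
  r_0 = 3 (mod 5)
  r_1 = 13 (mod 25)
Final: r = 13 with f(r) ≡ 0 mod 5^2.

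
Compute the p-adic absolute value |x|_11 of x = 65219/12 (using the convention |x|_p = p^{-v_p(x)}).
|65219/12|_11 = 1/1331

Step 1 — compute v_11(x) by factoring powers of 11 out of the numerator and denominator: v_11(65219/12) = 3. Step 2 — apply |x|_p = p^{-v_p(x)} = 11^{-3} = 1/1331.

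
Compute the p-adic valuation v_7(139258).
v_7(139258) = 4

v_7(n) is the largest exponent k such that 7^k divides n. Factor out: 139258 = 7^4 · 58. (Sign doesn't affect v_p.) So v_7(139258) = 4.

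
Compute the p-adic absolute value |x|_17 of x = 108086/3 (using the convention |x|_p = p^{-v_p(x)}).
|108086/3|_17 = 1/4913

Step 1 — compute v_17(x) by factoring powers of 17 out of the numerator and denominator: v_17(108086/3) = 3. Step 2 — apply |x|_p = p^{-v_p(x)} = 17^{-3} = 1/4913.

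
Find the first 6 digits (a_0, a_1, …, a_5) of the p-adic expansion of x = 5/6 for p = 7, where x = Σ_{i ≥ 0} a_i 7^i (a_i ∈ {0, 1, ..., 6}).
(a_0, …, a_5) = (2, 1, 1, 1, 1, 1)

v_7(5/6) = 0 (numerator and denominator both coprime to 7), so x ∈ ℤ_7^×. Compute digits iteratively via a_i = x_i mod 7, x_{i+1} = (x_i − a_i)/7, with x_0 = x:
  x_0 = 5/6;  a_0 = 2;  x_1 = (x_0 − 2)/7 = -1/6
  x_1 = -1/6;  a_1 = 1;  x_2 = (x_1 − 1)/7 = -1/6
  x_2 = -1/6;  a_2 = 1;  x_3 = (x_2 − 1)/7 = -1/6
  x_3 = -1/6;  a_3 = 1;  x_4 = (x_3 − 1)/7 = -1/6
  x_4 = -1/6;  a_4 = 1;  x_5 = (x_4 − 1)/7 = -1/6
  x_5 = -1/6;  a_5 = 1;  x_6 = (x_5 − 1)/7 = -1/6
Digits: (2, 1, 1, 1, 1, 1).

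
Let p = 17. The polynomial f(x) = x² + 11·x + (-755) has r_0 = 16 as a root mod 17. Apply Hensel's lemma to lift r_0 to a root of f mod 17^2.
r_1 = 84 (mod 289)

Hensel: r_{i+1} = r_i − f(r_i)·(f′(r_i))^{-1} mod 17^{i+2}, f′(x) = 2x + 11. Iterate:
  r_0 = 16 (mod 17)
  r_1 = 84 (mod 289)
Final: r = 84 satisfies f(r) ≡ 0 mod 17^2.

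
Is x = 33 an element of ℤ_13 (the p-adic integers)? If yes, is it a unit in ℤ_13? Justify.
x ∈ ℤ_13^× (unit); v_13(x) = 0

ℤ_13 = {x ∈ ℚ_13 : v_13(x) ≥ 0} and ℤ_13^× = {x ∈ ℤ_13 : v_13(x) = 0}. Here v_13(33) = v_13(num) − v_13(den) = 0; compare against these criteria.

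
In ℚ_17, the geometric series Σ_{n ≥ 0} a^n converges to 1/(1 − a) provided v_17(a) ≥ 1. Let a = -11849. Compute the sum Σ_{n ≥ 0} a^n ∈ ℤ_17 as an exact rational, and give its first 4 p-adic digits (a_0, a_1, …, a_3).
Σ a^n = 1/(1 − a) = 1/11850;  first 4 digits = (1, 0, 10, 14)

v_17(a) = 2 ≥ 1, so the series converges in ℤ_17 to 1/(1 − a) = 1/(1 − (-11849)) = 1/11850. Expand this rational in ℤ_17: compute digits iteratively via d_i = x_i mod 17, x_{i+1} = (x_i − d_i)/17. The first 4 digits are (1, 0, 10, 14).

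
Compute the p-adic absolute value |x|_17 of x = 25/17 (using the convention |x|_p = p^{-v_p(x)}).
|25/17|_17 = 17

Step 1 — compute v_17(x) by factoring powers of 17 out of the numerator and denominator: v_17(25/17) = -1. Step 2 — apply |x|_p = p^{-v_p(x)} = 17^{1} = 17.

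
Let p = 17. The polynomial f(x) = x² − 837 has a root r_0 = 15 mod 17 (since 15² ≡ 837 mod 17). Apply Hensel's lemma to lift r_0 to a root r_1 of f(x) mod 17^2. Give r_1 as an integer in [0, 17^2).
r_1 = 151 (mod 289)

Hensel's recurrence: r_{i+1} = r_i − f(r_i)·(f′(r_i))^{-1} mod 17^{i+2}, with f′(x) = 2x. Iterate:
  r_0 = 15 (mod 17)
  r_1 = 151 (mod 289)
Final: r_1 = 151, and one checks f(r_1) ≡ 0 mod 17^2.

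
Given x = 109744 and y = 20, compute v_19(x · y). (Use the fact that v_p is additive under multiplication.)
v_19(2194880) = 3

v_p(x) = 3 (factor: 109744 = 19^3 · 16); v_p(y) = 0 (factor: 20 = 19^0 · 20). Additivity: v_p(xy) = v_p(x) + v_p(y) = 3 + 0 = 3. (Direct check: xy = 2194880 = 19^3 · (320).)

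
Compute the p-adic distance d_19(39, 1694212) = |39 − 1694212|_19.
d_19(39, 1694212) = 1/130321

Step 1 — x − y = 39 − 1694212 = -1694173. Step 2 — v_19(-1694173) = 4 (factor: -1694173 = −(19^4 · 13); the sign does not affect v_p). Step 3 — |x − y|_19 = 19^{-4} = 1/130321.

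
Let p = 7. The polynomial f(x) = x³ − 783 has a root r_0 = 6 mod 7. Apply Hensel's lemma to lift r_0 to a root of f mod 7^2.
r_1 = 48 (mod 49)

Hensel: r_{i+1} = r_i − f(r_i)/f′(r_i) mod 7^{i+2}, where f′(x) = 3x². Iterate:
  r_0 = 6 (mod 7)
  r_1 = 48 (mod 49)
Final: r = 48 with f(r) ≡ 0 mod 7^2.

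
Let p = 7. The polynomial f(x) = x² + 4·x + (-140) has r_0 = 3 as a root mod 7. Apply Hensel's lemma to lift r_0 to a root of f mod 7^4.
r_3 = 10 (mod 2401)

Hensel: r_{i+1} = r_i − f(r_i)·(f′(r_i))^{-1} mod 7^{i+2}, f′(x) = 2x + 4. Iterate:
  r_0 = 3 (mod 7)
  r_1 = 10 (mod 49)
  r_2 = 10 (mod 343)
  r_3 = 10 (mod 2401)
Final: r = 10 satisfies f(r) ≡ 0 mod 7^4.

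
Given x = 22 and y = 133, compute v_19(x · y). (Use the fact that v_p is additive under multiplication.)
v_19(2926) = 1

v_p(x) = 0 (factor: 22 = 19^0 · 22); v_p(y) = 1 (factor: 133 = 19^1 · 7). Additivity: v_p(xy) = v_p(x) + v_p(y) = 0 + 1 = 1. (Direct check: xy = 2926 = 19^1 · (154).)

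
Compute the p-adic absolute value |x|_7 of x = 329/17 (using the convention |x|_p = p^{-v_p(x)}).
|329/17|_7 = 1/7

Step 1 — compute v_7(x) by factoring powers of 7 out of the numerator and denominator: v_7(329/17) = 1. Step 2 — apply |x|_p = p^{-v_p(x)} = 7^{-1} = 1/7.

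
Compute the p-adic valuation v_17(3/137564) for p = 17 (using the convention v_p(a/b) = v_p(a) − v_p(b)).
v_17(3/137564) = -3

Factor powers of 17 from the numerator and denominator of the reduced fraction: 3 = 17^0 · 3 and 137564 = 17^3 · 28. Apply v_p(a/b) = v_p(a) − v_p(b): v_17(3/137564) = 0 − 3 = -3.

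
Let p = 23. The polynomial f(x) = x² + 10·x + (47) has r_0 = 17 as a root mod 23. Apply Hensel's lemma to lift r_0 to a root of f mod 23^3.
r_2 = 7676 (mod 12167)

Hensel: r_{i+1} = r_i − f(r_i)·(f′(r_i))^{-1} mod 23^{i+2}, f′(x) = 2x + 10. Iterate:
  r_0 = 17 (mod 23)
  r_1 = 270 (mod 529)
  r_2 = 7676 (mod 12167)
Final: r = 7676 satisfies f(r) ≡ 0 mod 23^3.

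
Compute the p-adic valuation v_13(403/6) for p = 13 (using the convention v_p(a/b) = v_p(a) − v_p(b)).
v_13(403/6) = 1

Factor powers of 13 from the numerator and denominator of the reduced fraction: 403 = 13^1 · 31 and 6 = 13^0 · 6. Apply v_p(a/b) = v_p(a) − v_p(b): v_13(403/6) = 1 − 0 = 1.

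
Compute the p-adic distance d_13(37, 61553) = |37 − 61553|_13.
d_13(37, 61553) = 1/2197

Step 1 — x − y = 37 − 61553 = -61516. Step 2 — v_13(-61516) = 3 (factor: -61516 = −(13^3 · 28); the sign does not affect v_p). Step 3 — |x − y|_13 = 13^{-3} = 1/2197.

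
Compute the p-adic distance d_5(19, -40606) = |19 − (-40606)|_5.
d_5(19, -40606) = 1/3125

Step 1 — x − y = 19 − (-40606) = 40625. Step 2 — v_5(40625) = 5 (factor: 40625 = (5^5 · 13); the sign does not affect v_p). Step 3 — |x − y|_5 = 5^{-5} = 1/3125.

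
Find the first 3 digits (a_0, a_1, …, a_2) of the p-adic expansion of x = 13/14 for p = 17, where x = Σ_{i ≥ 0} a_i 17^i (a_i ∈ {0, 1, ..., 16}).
(a_0, …, a_2) = (7, 13, 15)

v_17(13/14) = 0 (numerator and denominator both coprime to 17), so x ∈ ℤ_17^×. Compute digits iteratively via a_i = x_i mod 17, x_{i+1} = (x_i − a_i)/17, with x_0 = x:
  x_0 = 13/14;  a_0 = 7;  x_1 = (x_0 − 7)/17 = -5/14
  x_1 = -5/14;  a_1 = 13;  x_2 = (x_1 − 13)/17 = -11/14
  x_2 = -11/14;  a_2 = 15;  x_3 = (x_2 − 15)/17 = -13/14
Digits: (7, 13, 15).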